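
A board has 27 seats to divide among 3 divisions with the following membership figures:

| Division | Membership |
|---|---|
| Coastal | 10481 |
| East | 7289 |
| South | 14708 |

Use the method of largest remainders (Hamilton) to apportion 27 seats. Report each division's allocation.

Coastal=9; East=6; South=12

Total 32478; standard divisor 32478/27 ≈ 1202.889.
Standard quotas: Coastal 8.7132, East 6.0596, South 12.2272.
Lower quotas: Coastal 8, East 6, South 12 (sum 26, leaving 1 seat).
Remainders in descending order: Coastal 0.7132, South 0.2272, East 0.0596.
Largest remainder: Coastal receives the extra seat.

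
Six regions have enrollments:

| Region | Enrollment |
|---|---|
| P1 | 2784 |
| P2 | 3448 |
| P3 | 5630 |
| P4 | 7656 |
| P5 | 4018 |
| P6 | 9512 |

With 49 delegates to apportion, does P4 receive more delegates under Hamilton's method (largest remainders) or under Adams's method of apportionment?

Hamilton

Hamilton: P1 4, P2 5, P3 8, P4 12, P5 6, P6 14.
Adams: P1 4, P2 5, P3 9, P4 11, P5 6, P6 14.
P4 gets 12 under Hamilton and 11 under Adams.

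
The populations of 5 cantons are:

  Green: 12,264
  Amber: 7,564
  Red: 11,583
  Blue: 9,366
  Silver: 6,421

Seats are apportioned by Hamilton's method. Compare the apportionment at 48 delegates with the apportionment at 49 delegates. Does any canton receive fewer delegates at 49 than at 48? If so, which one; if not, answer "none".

At 48 seats: Green 12, Amber 8, Red 12, Blue 9, Silver 7.
At 49 seats: Green 13, Amber 8, Red 12, Blue 10, Silver 6.
Silver drops from 7 to 6.

Silver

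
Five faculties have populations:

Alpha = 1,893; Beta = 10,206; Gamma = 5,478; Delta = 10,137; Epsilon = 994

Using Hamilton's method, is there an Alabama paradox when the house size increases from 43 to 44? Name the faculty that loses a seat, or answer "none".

Epsilon

At 43 seats: Alpha 3, Beta 15, Gamma 8, Delta 15, Epsilon 2.
At 44 seats: Alpha 3, Beta 16, Gamma 8, Delta 16, Epsilon 1.
Epsilon drops from 2 to 1.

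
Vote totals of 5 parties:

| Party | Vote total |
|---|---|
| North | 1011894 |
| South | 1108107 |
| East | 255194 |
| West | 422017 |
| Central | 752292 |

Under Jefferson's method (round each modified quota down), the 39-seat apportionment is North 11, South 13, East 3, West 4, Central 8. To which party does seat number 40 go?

West

Priority for the next seat is population ÷ (current seats + 1).
Priorities: North 84324.500, South 79150.500, East 63798.500, West 84403.400, Central 83588.000.
Highest priority: West.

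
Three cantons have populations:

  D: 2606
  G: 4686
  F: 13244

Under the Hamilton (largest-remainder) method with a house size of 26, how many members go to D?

Total 20536; standard divisor 20536/26 ≈ 789.846.
Standard quotas: D 3.2994, G 5.9328, F 16.7678.
Lower quotas: D 3, G 5, F 16 (sum 24, leaving 2 seats).
Remainders in descending order: G 0.9328, F 0.7678, D 0.2994.
Largest remainders: G, F receive the extra seats.
D receives 3.

3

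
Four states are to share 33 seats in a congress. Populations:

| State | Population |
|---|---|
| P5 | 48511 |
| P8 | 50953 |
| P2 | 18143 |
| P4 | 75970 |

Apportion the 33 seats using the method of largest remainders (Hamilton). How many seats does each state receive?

P5=8, P8=9, P2=3, P4=13

Standard divisor: 193577 ÷ 33 ≈ 5865.97.
Standard quotas: P5 8.2699, P8 8.6862, P2 3.0929, P4 12.9510.
Lower quotas: P5 8, P8 8, P2 3, P4 12 (sum 31, leaving 2 seats).
Remainders in descending order: P4 0.9510, P8 0.6862, P5 0.2699, P2 0.0929.
The surplus seats go to P4, P8.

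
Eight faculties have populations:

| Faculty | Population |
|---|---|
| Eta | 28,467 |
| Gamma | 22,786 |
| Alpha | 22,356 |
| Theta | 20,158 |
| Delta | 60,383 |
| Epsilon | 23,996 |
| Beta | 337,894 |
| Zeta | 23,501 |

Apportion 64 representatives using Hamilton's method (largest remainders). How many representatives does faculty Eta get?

3

Total 539541; standard divisor 539541/64 ≈ 8430.328.
Standard quotas: Eta 3.3767, Gamma 2.7029, Alpha 2.6519, Theta 2.3911, Delta 7.1626, Epsilon 2.8464, Beta 40.0808, Zeta 2.7877.
Lower quotas: Eta 3, Gamma 2, Alpha 2, Theta 2, Delta 7, Epsilon 2, Beta 40, Zeta 2 (sum 60, leaving 4 seats).
Remainders in descending order: Epsilon 0.8464, Zeta 0.7877, Gamma 0.7029, Alpha 0.6519, Theta 0.3911, Eta 0.3767, Delta 0.1626, Beta 0.0808.
The surplus seats go to Epsilon, Zeta, Gamma, Alpha.
Eta receives 3.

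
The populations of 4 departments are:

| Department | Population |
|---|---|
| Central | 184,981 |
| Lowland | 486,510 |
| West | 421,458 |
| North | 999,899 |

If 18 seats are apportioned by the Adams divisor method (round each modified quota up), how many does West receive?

4

Standard divisor 2092848/18 ≈ 116269.333; standard quotas: Central 1.591, Lowland 4.184, West 3.625, North 8.600.
Rounding up gives 2, 5, 4, 9 = 20 seats, so the divisor must be adjusted.
With modified divisor 132700: modified quotas Central 1.394, Lowland 3.666, West 3.176, North 7.535.
Rounding up: Central 2, Lowland 4, West 4, North 8 (total 18).
West receives 4.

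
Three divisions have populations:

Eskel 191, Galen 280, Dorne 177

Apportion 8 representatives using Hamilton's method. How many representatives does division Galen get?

Total 648; standard divisor 648/8 = 81.
Standard quotas: Eskel 2.358, Galen 3.457, Dorne 2.185.
Lower quotas: Eskel 2, Galen 3, Dorne 2 (sum 7, leaving 1 seat).
Remainders in descending order: Galen 0.457, Eskel 0.358, Dorne 0.185.
The surplus seat goes to Galen.
Galen receives 4.

4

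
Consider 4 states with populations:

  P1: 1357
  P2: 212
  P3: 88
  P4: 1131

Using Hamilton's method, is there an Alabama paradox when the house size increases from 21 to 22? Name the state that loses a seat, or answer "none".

At 21 seats: P1 10, P2 2, P3 1, P4 8.
At 22 seats: P1 11, P2 1, P3 1, P4 9.
P2 drops from 2 to 1.

P2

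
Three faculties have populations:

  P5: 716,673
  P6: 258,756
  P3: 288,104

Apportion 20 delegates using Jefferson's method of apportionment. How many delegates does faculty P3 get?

Standard divisor 1263533/20 ≈ 63176.65; standard quotas: P5 11.344, P6 4.096, P3 4.560.
Rounding down gives 11, 4, 4 = 19 seats, so the divisor must be adjusted.
With modified divisor 58700: modified quotas P5 12.209, P6 4.408, P3 4.908.
Rounding down: P5 12, P6 4, P3 4 (total 20).
P3 receives 4.

4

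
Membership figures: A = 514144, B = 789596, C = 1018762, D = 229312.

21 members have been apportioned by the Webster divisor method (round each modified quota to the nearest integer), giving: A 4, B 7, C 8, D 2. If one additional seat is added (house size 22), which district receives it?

Priority for the next seat is population ÷ (current seats + 0.5).
Priorities: A 114254.222, B 105279.467, C 119854.353, D 91724.800.
Highest priority: C.

C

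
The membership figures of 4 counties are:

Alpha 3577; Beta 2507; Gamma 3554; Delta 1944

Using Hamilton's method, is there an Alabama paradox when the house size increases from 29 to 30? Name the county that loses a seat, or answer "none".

none

At 29 seats: Alpha 9, Beta 6, Gamma 9, Delta 5.
At 30 seats: Alpha 9, Beta 7, Gamma 9, Delta 5.
No county's allocation decreased.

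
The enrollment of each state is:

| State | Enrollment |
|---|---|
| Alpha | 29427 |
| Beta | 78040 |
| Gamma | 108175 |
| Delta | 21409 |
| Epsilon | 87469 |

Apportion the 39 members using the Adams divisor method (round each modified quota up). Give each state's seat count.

Standard divisor 324520/39 ≈ 8321.026; standard quotas: Alpha 3.536, Beta 9.379, Gamma 13.000, Delta 2.573, Epsilon 10.512.
Rounding up gives 4, 10, 14, 3, 11 = 42 seats, so the divisor must be adjusted.
With modified divisor 8900: modified quotas Alpha 3.306, Beta 8.769, Gamma 12.154, Delta 2.406, Epsilon 9.828.
Rounding up: Alpha 4, Beta 9, Gamma 13, Delta 3, Epsilon 10 (total 39).

Alpha 4, Beta 9, Gamma 13, Delta 3, Epsilon 10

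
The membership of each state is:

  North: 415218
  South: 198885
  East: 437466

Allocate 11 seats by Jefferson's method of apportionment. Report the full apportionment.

Standard divisor 1051569/11 ≈ 95597.182; standard quotas: North 4.343, South 2.080, East 4.576.
Rounding down gives 4, 2, 4 = 10 seats, so the divisor must be adjusted.
With modified divisor 85300: modified quotas North 4.868, South 2.332, East 5.129.
Rounding down: North 4, South 2, East 5 (total 11).

North=4, South=2, East=5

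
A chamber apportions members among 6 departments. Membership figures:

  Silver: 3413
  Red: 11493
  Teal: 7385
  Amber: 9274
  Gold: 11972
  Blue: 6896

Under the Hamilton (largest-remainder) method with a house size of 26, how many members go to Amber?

Total 50433; standard divisor 50433/26 ≈ 1939.731.
Standard quotas: Silver 1.7595, Red 5.9250, Teal 3.8072, Amber 4.7811, Gold 6.1720, Blue 3.5551.
Lower quotas: Silver 1, Red 5, Teal 3, Amber 4, Gold 6, Blue 3 (sum 22, leaving 4 seats).
Remainders in descending order: Red 0.9250, Teal 0.8072, Amber 0.7811, Silver 0.7595, Blue 0.5551, Gold 0.1720.
The surplus seats go to Red, Teal, Amber, Silver.
Amber receives 5.

5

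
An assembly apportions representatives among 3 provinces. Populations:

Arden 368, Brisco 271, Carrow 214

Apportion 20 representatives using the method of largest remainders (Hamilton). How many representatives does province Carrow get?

The standard divisor is 853/20 ≈ 42.65.
Standard quotas: Arden 8.628, Brisco 6.354, Carrow 5.018.
Lower quotas: Arden 8, Brisco 6, Carrow 5 (sum 19, leaving 1 seat).
Remainders in descending order: Arden 0.628, Brisco 0.354, Carrow 0.018.
Largest remainder: Arden receives the extra seat.
Carrow receives 5.

5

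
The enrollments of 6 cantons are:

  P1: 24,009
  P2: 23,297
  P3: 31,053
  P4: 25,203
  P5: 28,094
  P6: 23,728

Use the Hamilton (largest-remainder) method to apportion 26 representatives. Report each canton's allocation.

P1: 4; P2: 4; P3: 5; P4: 4; P5: 5; P6: 4

Standard divisor: 155384 ÷ 26 ≈ 5976.308.
Standard quotas: P1 4.0174, P2 3.8982, P3 5.1960, P4 4.2172, P5 4.7009, P6 3.9703.
Lower quotas: P1 4, P2 3, P3 5, P4 4, P5 4, P6 3 (sum 23, leaving 3 seats).
Remainders in descending order: P6 0.9703, P2 0.8982, P5 0.7009, P4 0.2172, P3 0.1960, P1 0.0174.
The surplus seats go to P6, P2, P5.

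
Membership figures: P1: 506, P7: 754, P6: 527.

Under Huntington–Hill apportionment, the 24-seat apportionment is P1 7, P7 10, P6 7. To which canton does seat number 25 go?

Priority for the next seat is population ÷ (√(s·(s+1))).
Priorities: P1 67.617, P7 71.891, P6 70.423.
Highest priority: P7.

P7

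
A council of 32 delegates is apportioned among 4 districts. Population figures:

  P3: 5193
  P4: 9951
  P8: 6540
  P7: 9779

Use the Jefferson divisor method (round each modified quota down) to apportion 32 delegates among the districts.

Standard divisor 31463/32 ≈ 983.219; standard quotas: P3 5.282, P4 10.121, P8 6.652, P7 9.946.
Rounding down gives 5, 10, 6, 9 = 30 seats, so the divisor must be adjusted.
With modified divisor 920: modified quotas P3 5.645, P4 10.816, P8 7.109, P7 10.629.
Rounding down: P3 5, P4 10, P8 7, P7 10 (total 32).

P3: 5; P4: 10; P8: 7; P7: 10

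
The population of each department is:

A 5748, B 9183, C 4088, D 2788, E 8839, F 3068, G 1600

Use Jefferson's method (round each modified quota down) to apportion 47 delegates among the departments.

Standard divisor 35314/47 ≈ 751.362; standard quotas: A 7.650, B 12.222, C 5.441, D 3.711, E 11.764, F 4.083, G 2.129.
Rounding down gives 7, 12, 5, 3, 11, 4, 2 = 44 seats, so the divisor must be adjusted.
With modified divisor 702: modified quotas A 8.188, B 13.081, C 5.823, D 3.972, E 12.591, F 4.370, G 2.279.
Rounding down: A 8, B 13, C 5, D 3, E 12, F 4, G 2 (total 47).

A 8; B 13; C 5; D 3; E 12; F 4; G 2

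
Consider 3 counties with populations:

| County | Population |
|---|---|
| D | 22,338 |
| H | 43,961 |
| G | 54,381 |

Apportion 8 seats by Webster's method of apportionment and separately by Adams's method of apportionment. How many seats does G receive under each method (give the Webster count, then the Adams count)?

Webster: D 1, H 3, G 4.
Adams: D 2, H 3, G 3.
G gets 4 under Webster and 3 under Adams.

4 and 3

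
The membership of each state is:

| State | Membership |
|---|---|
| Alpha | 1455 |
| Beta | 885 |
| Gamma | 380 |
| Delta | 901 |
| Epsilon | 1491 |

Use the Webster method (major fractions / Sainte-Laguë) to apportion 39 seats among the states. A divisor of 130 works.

Alpha=11, Beta=7, Gamma=3, Delta=7, Epsilon=11

With modified divisor 130: modified quotas Alpha 11.192, Beta 6.808, Gamma 2.923, Delta 6.931, Epsilon 11.469.
Rounding to the nearest integer: Alpha 11, Beta 7, Gamma 3, Delta 7, Epsilon 11 (total 39).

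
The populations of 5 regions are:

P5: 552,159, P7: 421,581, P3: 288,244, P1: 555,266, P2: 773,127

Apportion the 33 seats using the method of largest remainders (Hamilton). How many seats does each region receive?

The standard divisor is 2590377/33 ≈ 78496.273.
Standard quotas: P5 7.0342, P7 5.3707, P3 3.6721, P1 7.0738, P2 9.8492.
Lower quotas: P5 7, P7 5, P3 3, P1 7, P2 9 (sum 31, leaving 2 seats).
Remainders in descending order: P2 0.8492, P3 0.6721, P7 0.3707, P1 0.0738, P5 0.0342.
Largest remainders: P2, P3 receive the extra seats.

P5=7; P7=5; P3=4; P1=7; P2=10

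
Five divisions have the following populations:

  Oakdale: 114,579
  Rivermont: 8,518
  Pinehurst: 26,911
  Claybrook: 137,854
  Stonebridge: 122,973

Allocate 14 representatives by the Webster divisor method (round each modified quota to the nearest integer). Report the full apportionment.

Oakdale: 4, Rivermont: 0, Pinehurst: 1, Claybrook: 5, Stonebridge: 4

Standard divisor 410835/14 ≈ 29345.357; standard quotas: Oakdale 3.905, Rivermont 0.290, Pinehurst 0.917, Claybrook 4.698, Stonebridge 4.191.
Rounding to the nearest integer gives Oakdale 4, Rivermont 0, Pinehurst 1, Claybrook 5, Stonebridge 4 — total 14, matching the house size, so no adjustment is needed.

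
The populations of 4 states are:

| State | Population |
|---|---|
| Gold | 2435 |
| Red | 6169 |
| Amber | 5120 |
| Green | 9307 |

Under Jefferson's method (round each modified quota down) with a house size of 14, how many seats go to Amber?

Standard divisor 23031/14 ≈ 1645.071; standard quotas: Gold 1.480, Red 3.750, Amber 3.112, Green 5.658.
Rounding down gives 1, 3, 3, 5 = 12 seats, so the divisor must be adjusted.
With modified divisor 1400: modified quotas Gold 1.739, Red 4.406, Amber 3.657, Green 6.648.
Rounding down: Gold 1, Red 4, Amber 3, Green 6 (total 14).
Amber receives 3.

3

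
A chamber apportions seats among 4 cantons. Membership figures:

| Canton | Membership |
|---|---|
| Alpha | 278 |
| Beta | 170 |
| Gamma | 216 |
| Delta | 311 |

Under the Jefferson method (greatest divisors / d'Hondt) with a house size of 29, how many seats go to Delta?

Standard divisor 975/29 ≈ 33.621; standard quotas: Alpha 8.269, Beta 5.056, Gamma 6.425, Delta 9.250.
Rounding down gives 8, 5, 6, 9 = 28 seats, so the divisor must be adjusted.
With modified divisor 31: modified quotas Alpha 8.968, Beta 5.484, Gamma 6.968, Delta 10.032.
Rounding down: Alpha 8, Beta 5, Gamma 6, Delta 10 (total 29).
Delta receives 10.

10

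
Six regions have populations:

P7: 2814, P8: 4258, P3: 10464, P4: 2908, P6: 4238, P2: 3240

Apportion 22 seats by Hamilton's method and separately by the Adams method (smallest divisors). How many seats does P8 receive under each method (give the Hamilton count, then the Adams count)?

Hamilton: P7 2, P8 4, P3 8, P4 2, P6 3, P2 3.
Adams: P7 2, P8 3, P3 8, P4 3, P6 3, P2 3.
P8 gets 4 under Hamilton and 3 under Adams.

4 and 3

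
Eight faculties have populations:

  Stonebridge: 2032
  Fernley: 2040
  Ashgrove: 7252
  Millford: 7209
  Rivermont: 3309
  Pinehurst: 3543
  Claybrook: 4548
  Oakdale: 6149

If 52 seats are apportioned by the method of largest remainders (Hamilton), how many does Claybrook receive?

Standard divisor: 36082 ÷ 52 ≈ 693.885.
Standard quotas: Stonebridge 2.9284, Fernley 2.9400, Ashgrove 10.4513, Millford 10.3893, Rivermont 4.7688, Pinehurst 5.1060, Claybrook 6.5544, Oakdale 8.8617.
Lower quotas: Stonebridge 2, Fernley 2, Ashgrove 10, Millford 10, Rivermont 4, Pinehurst 5, Claybrook 6, Oakdale 8 (sum 47, leaving 5 seats).
Remainders in descending order: Fernley 0.9400, Stonebridge 0.9284, Oakdale 0.8617, Rivermont 0.7688, Claybrook 0.5544, Ashgrove 0.4513, Millford 0.3893, Pinehurst 0.1060.
The surplus seats go to Fernley, Stonebridge, Oakdale, Rivermont, Claybrook.
Claybrook receives 7.

7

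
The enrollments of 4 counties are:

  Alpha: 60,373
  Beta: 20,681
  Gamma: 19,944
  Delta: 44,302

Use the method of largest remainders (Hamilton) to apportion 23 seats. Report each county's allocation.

Alpha: 10, Beta: 3, Gamma: 3, Delta: 7

Total 145300; standard divisor 145300/23 ≈ 6317.391.
Standard quotas: Alpha 9.5566, Beta 3.2737, Gamma 3.1570, Delta 7.0127.
Lower quotas: Alpha 9, Beta 3, Gamma 3, Delta 7 (sum 22, leaving 1 seat).
Remainders in descending order: Alpha 0.5566, Beta 0.2737, Gamma 0.1570, Delta 0.0127.
The surplus seat goes to Alpha.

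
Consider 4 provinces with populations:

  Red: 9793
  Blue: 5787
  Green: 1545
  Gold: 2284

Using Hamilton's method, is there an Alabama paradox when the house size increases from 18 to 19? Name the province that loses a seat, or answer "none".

Green

At 18 seats: Red 9, Blue 5, Green 2, Gold 2.
At 19 seats: Red 10, Blue 6, Green 1, Gold 2.
Green drops from 2 to 1.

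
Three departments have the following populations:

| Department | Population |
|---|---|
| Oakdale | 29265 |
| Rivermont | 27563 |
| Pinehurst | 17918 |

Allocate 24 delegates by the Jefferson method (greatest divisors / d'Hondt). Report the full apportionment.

Standard divisor 74746/24 ≈ 3114.417; standard quotas: Oakdale 9.397, Rivermont 8.850, Pinehurst 5.753.
Rounding down gives 9, 8, 5 = 22 seats, so the divisor must be adjusted.
With modified divisor 2960: modified quotas Oakdale 9.887, Rivermont 9.312, Pinehurst 6.053.
Rounding down: Oakdale 9, Rivermont 9, Pinehurst 6 (total 24).

Oakdale: 9, Rivermont: 9, Pinehurst: 6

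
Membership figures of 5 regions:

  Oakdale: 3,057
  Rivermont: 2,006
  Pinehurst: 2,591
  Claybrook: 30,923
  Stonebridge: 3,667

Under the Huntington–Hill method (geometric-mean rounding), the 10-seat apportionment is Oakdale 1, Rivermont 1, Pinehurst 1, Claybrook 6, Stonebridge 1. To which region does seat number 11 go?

Claybrook

Priority for the next seat is population ÷ (√(s·(s+1))).
Priorities: Oakdale 2161.625, Rivermont 1418.456, Pinehurst 1832.114, Claybrook 4771.522, Stonebridge 2592.961.
Highest priority: Claybrook.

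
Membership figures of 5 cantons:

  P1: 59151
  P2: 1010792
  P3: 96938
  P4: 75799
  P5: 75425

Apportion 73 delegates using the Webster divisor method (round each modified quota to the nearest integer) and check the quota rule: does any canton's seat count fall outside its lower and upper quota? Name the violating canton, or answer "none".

Standard quotas: P1 3.276, P2 55.980, P3 5.369, P4 4.198, P5 4.177.
Webster allocation: P1 3, P2 57, P3 5, P4 4, P5 4.
P2 has quota 55.980 (lower 55, upper 56) but receives 57 — outside the quota interval.

P2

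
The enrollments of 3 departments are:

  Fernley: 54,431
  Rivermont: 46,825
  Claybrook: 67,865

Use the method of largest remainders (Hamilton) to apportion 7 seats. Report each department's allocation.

The standard divisor is 169121/7 ≈ 24160.143.
Standard quotas: Fernley 2.2529, Rivermont 1.9381, Claybrook 2.8090.
Lower quotas: Fernley 2, Rivermont 1, Claybrook 2 (sum 5, leaving 2 seats).
Remainders in descending order: Rivermont 0.9381, Claybrook 0.8090, Fernley 0.2529.
The surplus seats go to Rivermont, Claybrook.

Fernley 2, Rivermont 2, Claybrook 3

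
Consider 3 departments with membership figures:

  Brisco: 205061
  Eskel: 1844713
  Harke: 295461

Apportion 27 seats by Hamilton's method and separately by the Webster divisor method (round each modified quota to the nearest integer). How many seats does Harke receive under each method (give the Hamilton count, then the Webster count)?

4 and 3

Hamilton: Brisco 2, Eskel 21, Harke 4.
Webster: Brisco 2, Eskel 22, Harke 3.
Harke gets 4 under Hamilton and 3 under Webster.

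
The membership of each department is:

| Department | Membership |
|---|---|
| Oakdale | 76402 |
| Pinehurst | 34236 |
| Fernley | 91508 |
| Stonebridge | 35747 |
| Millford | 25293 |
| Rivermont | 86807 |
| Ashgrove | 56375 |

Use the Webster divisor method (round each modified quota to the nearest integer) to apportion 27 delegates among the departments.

Oakdale: 5; Pinehurst: 2; Fernley: 6; Stonebridge: 2; Millford: 2; Rivermont: 6; Ashgrove: 4

Standard divisor 406368/27 ≈ 15050.667; standard quotas: Oakdale 5.076, Pinehurst 2.275, Fernley 6.080, Stonebridge 2.375, Millford 1.681, Rivermont 5.768, Ashgrove 3.746.
Rounding to the nearest integer gives Oakdale 5, Pinehurst 2, Fernley 6, Stonebridge 2, Millford 2, Rivermont 6, Ashgrove 4 — total 27, matching the house size, so no adjustment is needed.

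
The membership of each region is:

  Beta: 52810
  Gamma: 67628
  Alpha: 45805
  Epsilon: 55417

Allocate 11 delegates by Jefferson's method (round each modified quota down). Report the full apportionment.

Standard divisor 221660/11 ≈ 20150.909; standard quotas: Beta 2.621, Gamma 3.356, Alpha 2.273, Epsilon 2.750.
Rounding down gives 2, 3, 2, 2 = 9 seats, so the divisor must be adjusted.
With modified divisor 17300: modified quotas Beta 3.053, Gamma 3.909, Alpha 2.648, Epsilon 3.203.
Rounding down: Beta 3, Gamma 3, Alpha 2, Epsilon 3 (total 11).

Beta 3; Gamma 3; Alpha 2; Epsilon 3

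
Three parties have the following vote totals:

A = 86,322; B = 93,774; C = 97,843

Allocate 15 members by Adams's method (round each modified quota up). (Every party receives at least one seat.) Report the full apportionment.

A=5, B=5, C=5

Standard divisor 277939/15 ≈ 18529.267; standard quotas: A 4.659, B 5.061, C 5.280.
Rounding up gives 5, 6, 6 = 17 seats, so the divisor must be adjusted.
With modified divisor 20600: modified quotas A 4.190, B 4.552, C 4.750.
Rounding up: A 5, B 5, C 5 (total 15).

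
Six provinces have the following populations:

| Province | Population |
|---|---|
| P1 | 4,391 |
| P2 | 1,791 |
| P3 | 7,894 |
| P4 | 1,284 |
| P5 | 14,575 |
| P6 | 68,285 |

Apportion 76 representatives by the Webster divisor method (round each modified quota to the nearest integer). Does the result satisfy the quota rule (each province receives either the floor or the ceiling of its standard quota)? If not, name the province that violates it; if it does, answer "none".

Standard quotas: P1 3.398, P2 1.386, P3 6.108, P4 0.994, P5 11.278, P6 52.837.
Webster allocation: P1 3, P2 1, P3 6, P4 1, P5 11, P6 54.
P6 has quota 52.837 (lower 52, upper 53) but receives 54 — outside the quota interval.

P6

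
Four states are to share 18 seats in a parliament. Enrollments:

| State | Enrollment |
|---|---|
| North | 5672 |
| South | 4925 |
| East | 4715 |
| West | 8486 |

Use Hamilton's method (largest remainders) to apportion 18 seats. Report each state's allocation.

North 4, South 4, East 4, West 6

The standard divisor is 23798/18 ≈ 1322.111.
Standard quotas: North 4.2901, South 3.7251, East 3.5663, West 6.4185.
Lower quotas: North 4, South 3, East 3, West 6 (sum 16, leaving 2 seats).
Remainders in descending order: South 0.7251, East 0.5663, West 0.4185, North 0.2901.
The surplus seats go to South, East.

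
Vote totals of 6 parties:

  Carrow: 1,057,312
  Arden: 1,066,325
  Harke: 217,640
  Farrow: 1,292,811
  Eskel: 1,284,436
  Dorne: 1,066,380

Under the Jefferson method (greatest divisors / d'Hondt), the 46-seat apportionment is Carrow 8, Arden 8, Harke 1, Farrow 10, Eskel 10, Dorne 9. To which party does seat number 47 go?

Priority for the next seat is population ÷ (current seats + 1).
Priorities: Carrow 117479.111, Arden 118480.556, Harke 108820.000, Farrow 117528.273, Eskel 116766.909, Dorne 106638.000.
Highest priority: Arden.

Arden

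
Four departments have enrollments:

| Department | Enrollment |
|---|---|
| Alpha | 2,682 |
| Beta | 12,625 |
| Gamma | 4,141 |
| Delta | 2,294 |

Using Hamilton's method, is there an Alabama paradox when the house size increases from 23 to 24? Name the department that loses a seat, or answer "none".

Delta

At 23 seats: Alpha 3, Beta 13, Gamma 4, Delta 3.
At 24 seats: Alpha 3, Beta 14, Gamma 5, Delta 2.
Delta drops from 3 to 2.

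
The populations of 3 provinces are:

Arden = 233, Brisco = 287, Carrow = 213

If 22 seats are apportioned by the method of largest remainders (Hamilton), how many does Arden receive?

Total 733; standard divisor 733/22 ≈ 33.318.
Standard quotas: Arden 6.993, Brisco 8.614, Carrow 6.393.
Lower quotas: Arden 6, Brisco 8, Carrow 6 (sum 20, leaving 2 seats).
Remainders in descending order: Arden 0.993, Brisco 0.614, Carrow 0.393.
The surplus seats go to Arden, Brisco.
Arden receives 7.

7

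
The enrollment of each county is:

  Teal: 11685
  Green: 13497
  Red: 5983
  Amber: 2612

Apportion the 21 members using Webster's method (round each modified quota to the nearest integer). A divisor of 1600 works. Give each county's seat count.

Teal: 7; Green: 8; Red: 4; Amber: 2

With modified divisor 1600: modified quotas Teal 7.303, Green 8.436, Red 3.739, Amber 1.633.
Rounding to the nearest integer: Teal 7, Green 8, Red 4, Amber 2 (total 21).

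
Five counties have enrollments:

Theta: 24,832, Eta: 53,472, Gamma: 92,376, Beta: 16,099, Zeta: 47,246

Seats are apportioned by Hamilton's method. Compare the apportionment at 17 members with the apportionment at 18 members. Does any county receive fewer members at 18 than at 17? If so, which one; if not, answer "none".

none

At 17 seats: Theta 2, Eta 4, Gamma 7, Beta 1, Zeta 3.
At 18 seats: Theta 2, Eta 4, Gamma 7, Beta 1, Zeta 4.
No county's allocation decreased.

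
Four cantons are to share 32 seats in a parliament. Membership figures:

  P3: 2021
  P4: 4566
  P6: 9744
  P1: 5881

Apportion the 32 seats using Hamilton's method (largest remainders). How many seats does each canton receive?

P3 3; P4 7; P6 14; P1 8

Standard divisor: 22212 ÷ 32 ≈ 694.125.
Standard quotas: P3 2.9116, P4 6.5781, P6 14.0378, P1 8.4725.
Lower quotas: P3 2, P4 6, P6 14, P1 8 (sum 30, leaving 2 seats).
Remainders in descending order: P3 0.9116, P4 0.5781, P1 0.4725, P6 0.0378.
Largest remainders: P3, P4 receive the extra seats.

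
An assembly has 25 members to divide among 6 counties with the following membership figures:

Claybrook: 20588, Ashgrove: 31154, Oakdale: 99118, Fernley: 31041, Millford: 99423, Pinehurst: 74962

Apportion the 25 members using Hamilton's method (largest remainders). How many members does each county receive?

The standard divisor is 356286/25 ≈ 14251.44.
Standard quotas: Claybrook 1.4446, Ashgrove 2.1860, Oakdale 6.9549, Fernley 2.1781, Millford 6.9763, Pinehurst 5.2600.
Lower quotas: Claybrook 1, Ashgrove 2, Oakdale 6, Fernley 2, Millford 6, Pinehurst 5 (sum 22, leaving 3 seats).
Remainders in descending order: Millford 0.9763, Oakdale 0.9549, Claybrook 0.4446, Pinehurst 0.2600, Ashgrove 0.1860, Fernley 0.1781.
The surplus seats go to Millford, Oakdale, Claybrook.

Claybrook 2, Ashgrove 2, Oakdale 7, Fernley 2, Millford 7, Pinehurst 5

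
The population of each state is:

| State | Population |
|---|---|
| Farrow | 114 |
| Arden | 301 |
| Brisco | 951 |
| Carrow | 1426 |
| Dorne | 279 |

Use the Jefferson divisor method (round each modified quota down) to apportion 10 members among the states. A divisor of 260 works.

Farrow 0; Arden 1; Brisco 3; Carrow 5; Dorne 1

With modified divisor 260: modified quotas Farrow 0.438, Arden 1.158, Brisco 3.658, Carrow 5.485, Dorne 1.073.
Rounding down: Farrow 0, Arden 1, Brisco 3, Carrow 5, Dorne 1 (total 10).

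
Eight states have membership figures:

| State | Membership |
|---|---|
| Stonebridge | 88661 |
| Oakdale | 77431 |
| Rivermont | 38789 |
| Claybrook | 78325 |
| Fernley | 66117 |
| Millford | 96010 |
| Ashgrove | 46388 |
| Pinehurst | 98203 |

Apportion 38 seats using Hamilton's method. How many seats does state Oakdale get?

Standard divisor: 589924 ÷ 38 ≈ 15524.316.
Standard quotas: Stonebridge 5.7111, Oakdale 4.9877, Rivermont 2.4986, Claybrook 5.0453, Fernley 4.2589, Millford 6.1845, Ashgrove 2.9881, Pinehurst 6.3258.
Lower quotas: Stonebridge 5, Oakdale 4, Rivermont 2, Claybrook 5, Fernley 4, Millford 6, Ashgrove 2, Pinehurst 6 (sum 34, leaving 4 seats).
Remainders in descending order: Ashgrove 0.9881, Oakdale 0.9877, Stonebridge 0.7111, Rivermont 0.4986, Pinehurst 0.3258, Fernley 0.2589, Millford 0.1845, Claybrook 0.0453.
Largest remainders: Ashgrove, Oakdale, Stonebridge, Rivermont receive the extra seats.
Oakdale receives 5.

5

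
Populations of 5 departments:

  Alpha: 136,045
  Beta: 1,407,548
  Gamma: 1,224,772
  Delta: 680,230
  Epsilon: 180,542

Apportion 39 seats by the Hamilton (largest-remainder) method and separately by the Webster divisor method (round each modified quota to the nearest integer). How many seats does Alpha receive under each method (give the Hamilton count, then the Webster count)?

Hamilton: Alpha 2, Beta 15, Gamma 13, Delta 7, Epsilon 2.
Webster: Alpha 1, Beta 16, Gamma 13, Delta 7, Epsilon 2.
Alpha gets 2 under Hamilton and 1 under Webster.

2 and 1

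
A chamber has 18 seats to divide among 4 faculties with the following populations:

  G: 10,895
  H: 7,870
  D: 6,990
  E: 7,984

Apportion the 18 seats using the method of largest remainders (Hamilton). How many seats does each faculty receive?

G: 6, H: 4, D: 4, E: 4

Standard divisor: 33739 ÷ 18 ≈ 1874.389.
Standard quotas: G 5.8126, H 4.1987, D 3.7292, E 4.2595.
Lower quotas: G 5, H 4, D 3, E 4 (sum 16, leaving 2 seats).
Remainders in descending order: G 0.8126, D 0.7292, E 0.2595, H 0.1987.
Largest remainders: G, D receive the extra seats.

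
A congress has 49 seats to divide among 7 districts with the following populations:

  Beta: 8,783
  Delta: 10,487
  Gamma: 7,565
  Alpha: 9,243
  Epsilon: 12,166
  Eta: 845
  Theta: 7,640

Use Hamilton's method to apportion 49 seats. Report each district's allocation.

The standard divisor is 56729/49 ≈ 1157.735.
Standard quotas: Beta 7.5864, Delta 9.0582, Gamma 6.5343, Alpha 7.9837, Epsilon 10.5085, Eta 0.7299, Theta 6.5991.
Lower quotas: Beta 7, Delta 9, Gamma 6, Alpha 7, Epsilon 10, Eta 0, Theta 6 (sum 45, leaving 4 seats).
Remainders in descending order: Alpha 0.9837, Eta 0.7299, Theta 0.5991, Beta 0.5864, Gamma 0.5343, Epsilon 0.5085, Delta 0.0582.
The surplus seats go to Alpha, Eta, Theta, Beta.

Beta=8, Delta=9, Gamma=6, Alpha=8, Epsilon=10, Eta=1, Theta=7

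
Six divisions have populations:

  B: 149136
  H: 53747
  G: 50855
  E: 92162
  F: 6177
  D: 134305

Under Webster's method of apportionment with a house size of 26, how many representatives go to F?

0

Standard divisor 486382/26 ≈ 18707; standard quotas: B 7.972, H 2.873, G 2.719, E 4.927, F 0.330, D 7.179.
Rounding to the nearest integer gives B 8, H 3, G 3, E 5, F 0, D 7 — total 26, matching the house size, so no adjustment is needed.
F receives 0.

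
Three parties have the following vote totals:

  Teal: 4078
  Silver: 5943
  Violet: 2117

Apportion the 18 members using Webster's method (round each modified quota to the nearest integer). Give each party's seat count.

Standard divisor 12138/18 ≈ 674.333; standard quotas: Teal 6.047, Silver 8.813, Violet 3.139.
Rounding to the nearest integer gives Teal 6, Silver 9, Violet 3 — total 18, matching the house size, so no adjustment is needed.

Teal: 6; Silver: 9; Violet: 3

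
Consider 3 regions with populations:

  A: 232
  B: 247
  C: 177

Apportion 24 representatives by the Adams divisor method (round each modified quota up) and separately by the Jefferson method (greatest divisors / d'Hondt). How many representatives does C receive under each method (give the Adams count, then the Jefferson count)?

Adams: A 8, B 9, C 7.
Jefferson: A 9, B 9, C 6.
C gets 7 under Adams and 6 under Jefferson.

7 and 6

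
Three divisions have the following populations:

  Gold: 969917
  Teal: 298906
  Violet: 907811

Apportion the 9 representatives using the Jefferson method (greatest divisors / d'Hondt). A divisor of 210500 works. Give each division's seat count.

With modified divisor 210500: modified quotas Gold 4.608, Teal 1.420, Violet 4.313.
Rounding down: Gold 4, Teal 1, Violet 4 (total 9).

Gold 4; Teal 1; Violet 4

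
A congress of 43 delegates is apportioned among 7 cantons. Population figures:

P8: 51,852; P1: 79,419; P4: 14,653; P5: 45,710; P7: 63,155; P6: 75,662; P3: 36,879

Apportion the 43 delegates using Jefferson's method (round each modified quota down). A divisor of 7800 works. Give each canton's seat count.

With modified divisor 7800: modified quotas P8 6.648, P1 10.182, P4 1.879, P5 5.860, P7 8.097, P6 9.700, P3 4.728.
Rounding down: P8 6, P1 10, P4 1, P5 5, P7 8, P6 9, P3 4 (total 43).

P8 6, P1 10, P4 1, P5 5, P7 8, P6 9, P3 4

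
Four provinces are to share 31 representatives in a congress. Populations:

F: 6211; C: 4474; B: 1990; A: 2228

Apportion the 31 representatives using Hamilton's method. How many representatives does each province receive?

F 13; C 9; B 4; A 5

Total 14903; standard divisor 14903/31 ≈ 480.742.
Standard quotas: F 12.9196, C 9.3064, B 4.1394, A 4.6345.
Lower quotas: F 12, C 9, B 4, A 4 (sum 29, leaving 2 seats).
Remainders in descending order: F 0.9196, A 0.6345, C 0.3064, B 0.1394.
Largest remainders: F, A receive the extra seats.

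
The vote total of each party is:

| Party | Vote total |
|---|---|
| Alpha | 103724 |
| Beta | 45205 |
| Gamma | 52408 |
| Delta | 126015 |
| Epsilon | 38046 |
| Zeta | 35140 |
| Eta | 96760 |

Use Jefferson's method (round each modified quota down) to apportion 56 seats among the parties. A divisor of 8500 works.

Alpha 12, Beta 5, Gamma 6, Delta 14, Epsilon 4, Zeta 4, Eta 11

With modified divisor 8500: modified quotas Alpha 12.203, Beta 5.318, Gamma 6.166, Delta 14.825, Epsilon 4.476, Zeta 4.134, Eta 11.384.
Rounding down: Alpha 12, Beta 5, Gamma 6, Delta 14, Epsilon 4, Zeta 4, Eta 11 (total 56).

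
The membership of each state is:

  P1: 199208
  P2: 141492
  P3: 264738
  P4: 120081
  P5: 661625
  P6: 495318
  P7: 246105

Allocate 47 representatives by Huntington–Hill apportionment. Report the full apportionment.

With divisor 45294: modified quotas P1 4.398, P2 3.124, P3 5.845, P4 2.651, P5 14.607, P6 10.936, P7 5.434.
Geometric-mean thresholds: P1 √(4·5)=4.472, P2 √(3·4)=3.464, P3 √(5·6)=5.477, P4 √(2·3)=2.449, P5 √(14·15)=14.491, P6 √(10·11)=10.488, P7 √(5·6)=5.477.
Each quota rounded against its threshold gives P1 4, P2 3, P3 6, P4 3, P5 15, P6 11, P7 5 (total 47).

P1=4, P2=3, P3=6, P4=3, P5=15, P6=11, P7=5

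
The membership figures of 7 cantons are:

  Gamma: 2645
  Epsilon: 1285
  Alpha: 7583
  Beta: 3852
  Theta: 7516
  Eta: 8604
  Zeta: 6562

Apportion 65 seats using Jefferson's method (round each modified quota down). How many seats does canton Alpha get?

Standard divisor 38047/65 ≈ 585.338; standard quotas: Gamma 4.519, Epsilon 2.195, Alpha 12.955, Beta 6.581, Theta 12.840, Eta 14.699, Zeta 11.211.
Rounding down gives 4, 2, 12, 6, 12, 14, 11 = 61 seats, so the divisor must be adjusted.
With modified divisor 548.6: modified quotas Gamma 4.821, Epsilon 2.342, Alpha 13.822, Beta 7.022, Theta 13.700, Eta 15.684, Zeta 11.961.
Rounding down: Gamma 4, Epsilon 2, Alpha 13, Beta 7, Theta 13, Eta 15, Zeta 11 (total 65).
Alpha receives 13.

13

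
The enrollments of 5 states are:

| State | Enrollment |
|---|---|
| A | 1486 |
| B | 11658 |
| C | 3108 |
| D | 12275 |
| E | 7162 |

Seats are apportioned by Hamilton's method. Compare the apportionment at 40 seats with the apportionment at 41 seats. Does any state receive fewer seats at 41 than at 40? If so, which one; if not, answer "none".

none

At 40 seats: A 2, B 13, C 3, D 14, E 8.
At 41 seats: A 2, B 13, C 4, D 14, E 8.
No state's allocation decreased.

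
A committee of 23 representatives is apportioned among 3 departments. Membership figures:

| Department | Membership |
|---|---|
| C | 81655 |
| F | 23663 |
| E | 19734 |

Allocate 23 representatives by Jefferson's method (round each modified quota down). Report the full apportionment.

Standard divisor 125052/23 ≈ 5437.043; standard quotas: C 15.018, F 4.352, E 3.630.
Rounding down gives 15, 4, 3 = 22 seats, so the divisor must be adjusted.
With modified divisor 5000: modified quotas C 16.331, F 4.733, E 3.947.
Rounding down: C 16, F 4, E 3 (total 23).

C 16; F 4; E 3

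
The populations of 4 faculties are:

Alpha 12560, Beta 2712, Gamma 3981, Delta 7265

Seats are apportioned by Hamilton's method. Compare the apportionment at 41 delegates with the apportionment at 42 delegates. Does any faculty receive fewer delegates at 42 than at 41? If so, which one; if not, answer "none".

none

At 41 seats: Alpha 20, Beta 4, Gamma 6, Delta 11.
At 42 seats: Alpha 20, Beta 4, Gamma 6, Delta 12.
No faculty's allocation decreased.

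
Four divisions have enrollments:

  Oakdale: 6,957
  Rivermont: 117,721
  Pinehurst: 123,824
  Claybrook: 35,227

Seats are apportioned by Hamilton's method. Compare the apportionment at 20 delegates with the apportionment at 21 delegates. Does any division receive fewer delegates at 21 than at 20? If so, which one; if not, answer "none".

Oakdale

At 20 seats: Oakdale 1, Rivermont 8, Pinehurst 9, Claybrook 2.
At 21 seats: Oakdale 0, Rivermont 9, Pinehurst 9, Claybrook 3.
Oakdale drops from 1 to 0.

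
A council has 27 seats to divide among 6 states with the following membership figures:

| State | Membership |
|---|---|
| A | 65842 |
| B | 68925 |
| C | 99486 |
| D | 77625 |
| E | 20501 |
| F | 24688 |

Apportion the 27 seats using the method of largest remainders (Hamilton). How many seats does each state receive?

A 5, B 5, C 7, D 6, E 2, F 2

Total 357067; standard divisor 357067/27 ≈ 13224.704.
Standard quotas: A 4.9787, B 5.2118, C 7.5227, D 5.8697, E 1.5502, F 1.8668.
Lower quotas: A 4, B 5, C 7, D 5, E 1, F 1 (sum 23, leaving 4 seats).
Remainders in descending order: A 0.9787, D 0.8697, F 0.8668, E 0.5502, C 0.5227, B 0.2118.
Largest remainders: A, D, F, E receive the extra seats.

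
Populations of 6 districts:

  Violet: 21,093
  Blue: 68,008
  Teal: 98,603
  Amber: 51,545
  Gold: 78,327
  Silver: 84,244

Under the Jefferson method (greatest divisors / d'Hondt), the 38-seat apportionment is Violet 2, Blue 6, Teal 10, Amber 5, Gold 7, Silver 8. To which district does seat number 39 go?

Priority for the next seat is population ÷ (current seats + 1).
Priorities: Violet 7031.000, Blue 9715.429, Teal 8963.909, Amber 8590.833, Gold 9790.875, Silver 9360.444.
Highest priority: Gold.

Gold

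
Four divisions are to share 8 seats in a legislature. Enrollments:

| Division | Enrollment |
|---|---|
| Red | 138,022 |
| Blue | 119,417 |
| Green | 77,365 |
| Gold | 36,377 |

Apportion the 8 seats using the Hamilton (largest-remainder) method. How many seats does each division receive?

Total 371181; standard divisor 371181/8 ≈ 46397.625.
Standard quotas: Red 2.9748, Blue 2.5738, Green 1.6674, Gold 0.7840.
Lower quotas: Red 2, Blue 2, Green 1, Gold 0 (sum 5, leaving 3 seats).
Remainders in descending order: Red 0.9748, Gold 0.7840, Green 0.6674, Blue 0.5738.
The surplus seats go to Red, Gold, Green.

Red: 3, Blue: 2, Green: 2, Gold: 1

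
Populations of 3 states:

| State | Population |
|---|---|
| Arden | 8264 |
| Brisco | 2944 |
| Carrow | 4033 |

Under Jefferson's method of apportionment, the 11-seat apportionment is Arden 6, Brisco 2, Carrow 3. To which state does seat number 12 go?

Priority for the next seat is population ÷ (current seats + 1).
Priorities: Arden 1180.571, Brisco 981.333, Carrow 1008.250.
Highest priority: Arden.

Arden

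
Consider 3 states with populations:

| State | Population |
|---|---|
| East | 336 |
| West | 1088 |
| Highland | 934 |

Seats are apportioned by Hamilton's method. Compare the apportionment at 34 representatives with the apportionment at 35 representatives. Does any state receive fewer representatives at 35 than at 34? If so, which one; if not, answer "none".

At 34 seats: East 5, West 16, Highland 13.
At 35 seats: East 5, West 16, Highland 14.
No state's allocation decreased.

none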